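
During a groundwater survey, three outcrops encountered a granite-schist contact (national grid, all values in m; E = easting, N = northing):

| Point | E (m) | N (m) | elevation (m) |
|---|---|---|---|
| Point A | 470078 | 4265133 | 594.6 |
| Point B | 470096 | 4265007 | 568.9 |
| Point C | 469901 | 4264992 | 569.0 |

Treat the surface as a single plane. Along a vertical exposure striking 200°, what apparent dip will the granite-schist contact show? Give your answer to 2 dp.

Let the plane be z = a·E + b·N + c.
Point B−Point A: 18a − 126b = −25.7;  Point C−Point A: −177a − 141b = −25.6.
Solving gives a = −0.01603, b = 0.20168.
Unit vector along 200° is (sin 200°, cos 200°) = (-0.3420, -0.9397).
Slope in that direction = a·(-0.3420) + b·(-0.9397) = −0.18403.
Apparent dip = arctan|0.18403| = 10.43° (true dip is 11.4°, so apparent ≤ true as expected).

10.43°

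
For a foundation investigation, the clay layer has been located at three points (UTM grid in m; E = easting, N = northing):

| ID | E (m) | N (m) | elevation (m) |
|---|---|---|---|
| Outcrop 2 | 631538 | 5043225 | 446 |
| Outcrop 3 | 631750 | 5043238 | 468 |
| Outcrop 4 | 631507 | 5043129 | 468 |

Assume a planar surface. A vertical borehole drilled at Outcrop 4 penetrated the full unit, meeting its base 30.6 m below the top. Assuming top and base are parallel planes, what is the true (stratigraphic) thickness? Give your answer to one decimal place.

Let the plane be z = a·E + b·N + c.
Outcrop 3−Outcrop 2: 212a + 13b = 22;  Outcrop 4−Outcrop 2: −31a − 96b = 22.
Solving gives a = 0.12021, b = −0.26798.
|∇z| = √(a²+b²) = 0.29371, so dip δ = arctan(0.29371) = 16.37°.
True thickness = vertical thickness × cos δ = 30.6 × cos 16.37° = 29.4 m.

29.4 m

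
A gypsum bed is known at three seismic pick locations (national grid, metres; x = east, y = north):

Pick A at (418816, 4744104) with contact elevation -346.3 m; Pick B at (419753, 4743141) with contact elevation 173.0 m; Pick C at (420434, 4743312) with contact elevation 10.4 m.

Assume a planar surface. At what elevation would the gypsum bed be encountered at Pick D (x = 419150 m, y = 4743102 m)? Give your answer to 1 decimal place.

Let the plane be z = a·x + b·y + c.
Pick B−Pick A: 937a − 963b = 519.3;  Pick C−Pick A: 1618a − 792b = 356.7.
Solving gives a = −0.083064961, b = −0.620074630.
Then c = -346.3 − a·418816 − b·4744104 = 2976141.17.
At (419150, 4743102): z = −34816.7 − 2941077.2 + 2976141.17 = 247.3 m.

247.3 m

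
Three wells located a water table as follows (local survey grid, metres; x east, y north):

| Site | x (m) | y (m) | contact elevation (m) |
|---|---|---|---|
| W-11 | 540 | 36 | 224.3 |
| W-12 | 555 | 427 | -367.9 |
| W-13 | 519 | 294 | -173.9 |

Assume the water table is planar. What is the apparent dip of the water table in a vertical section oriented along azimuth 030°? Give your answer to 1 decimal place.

Two edge vectors: W-11→W-12 = (15, 391, -592.2), W-11→W-13 = (-21, 258, -398.2).
Normal n = (W-11→W-12) × (W-11→W-13) = (-2908.6, 18409.2, 12081).
So ∂z/∂x = −n_x/n_z = 0.24076 and ∂z/∂y = −n_y/n_z = −1.52381.
Unit vector along 030° is (sin 30°, cos 30°) = (0.5000, 0.8660).
Slope in that direction = a·(0.5000) + b·(0.8660) = −1.19928.
Apparent dip = arctan|1.19928| = 50.2° (true dip is 57.0°, so apparent ≤ true as expected).

50.2°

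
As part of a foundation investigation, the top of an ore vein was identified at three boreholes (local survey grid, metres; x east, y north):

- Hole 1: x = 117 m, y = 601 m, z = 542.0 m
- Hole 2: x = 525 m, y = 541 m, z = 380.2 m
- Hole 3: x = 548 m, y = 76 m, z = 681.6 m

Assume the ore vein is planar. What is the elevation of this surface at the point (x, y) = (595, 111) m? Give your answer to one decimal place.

Two edge vectors: Hole 1→Hole 2 = (408, -60, -161.8), Hole 1→Hole 3 = (431, -525, 139.6).
Normal n = (Hole 1→Hole 2) × (Hole 1→Hole 3) = (-93321, -126692.6, -188340).
So ∂z/∂x = −n_x/n_z = −0.49549 and ∂z/∂y = −n_y/n_z = −0.67268.
Intercept c from Hole 1: 542 + 57.97 + 404.28 = 1004.25.
At (595, 111): z = −294.8 − 74.7 + 1004.25 = 634.8 m.

634.8 m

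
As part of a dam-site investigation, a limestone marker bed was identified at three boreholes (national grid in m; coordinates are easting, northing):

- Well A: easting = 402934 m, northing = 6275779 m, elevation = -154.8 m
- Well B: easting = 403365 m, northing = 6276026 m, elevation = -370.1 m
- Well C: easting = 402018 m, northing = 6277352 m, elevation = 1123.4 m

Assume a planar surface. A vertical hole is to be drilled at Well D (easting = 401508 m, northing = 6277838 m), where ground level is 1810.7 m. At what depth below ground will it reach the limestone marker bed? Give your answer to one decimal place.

Let the plane be z = a·easting + b·northing + c.
Well B−Well A: 431a + 247b = −215.3;  Well C−Well A: −916a + 1573b = 1278.2.
Solving gives a = −0.723702106, b = 0.391156307.
Then c = -154.8 − a·402934 − b·6275779 = −2163361.15.
At (401508, 6277838): z_contact = −290572.19 + 2455615.93 − 2163361.15 = 1682.59 m.
Depth below ground = 1810.7 − 1682.59 = 128.1 m.

128.1 m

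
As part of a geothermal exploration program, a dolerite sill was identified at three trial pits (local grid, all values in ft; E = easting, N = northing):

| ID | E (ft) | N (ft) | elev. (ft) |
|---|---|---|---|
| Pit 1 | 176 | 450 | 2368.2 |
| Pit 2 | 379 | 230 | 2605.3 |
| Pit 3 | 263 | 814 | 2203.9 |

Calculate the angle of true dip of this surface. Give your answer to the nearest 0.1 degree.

Two edge vectors: Pit 1→Pit 2 = (203, -220, 237.1), Pit 1→Pit 3 = (87, 364, -164.3).
Normal n = (Pit 1→Pit 2) × (Pit 1→Pit 3) = (-50158.4, 53980.6, 93032).
So ∂z/∂E = −n_x/n_z = 0.53915 and ∂z/∂N = −n_y/n_z = −0.58024.
Gradient magnitude |∇z| = √(a² + b²) = √(0.29069 + 0.33667) = 0.79206.
True dip = arctan(0.79206) = 38.4°, dipping toward NW (azimuth ≈ 317°).

38.4°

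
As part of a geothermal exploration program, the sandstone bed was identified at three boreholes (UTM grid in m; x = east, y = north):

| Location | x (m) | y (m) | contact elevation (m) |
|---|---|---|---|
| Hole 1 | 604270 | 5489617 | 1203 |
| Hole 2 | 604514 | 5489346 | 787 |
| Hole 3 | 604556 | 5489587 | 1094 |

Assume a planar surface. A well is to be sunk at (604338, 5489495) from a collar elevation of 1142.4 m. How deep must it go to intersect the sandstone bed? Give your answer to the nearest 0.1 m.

Two edge vectors: Hole 1→Hole 2 = (244, -271, -416), Hole 1→Hole 3 = (286, -30, -109).
Normal n = (Hole 1→Hole 2) × (Hole 1→Hole 3) = (17059, -92380, 70186).
So ∂z/∂x = −n_x/n_z = −0.243054170 and ∂z/∂y = −n_y/n_z = 1.316216909.
Intercept c from Hole 1: 1203 + 146870.34 − 7225526.72 = −7077453.38.
At (604338, 5489495): z_contact = −146886.87 + 7225366.14 − 7077453.38 = 1025.89 m.
Depth below ground = 1142.4 − 1025.89 = 116.5 m.

116.5 m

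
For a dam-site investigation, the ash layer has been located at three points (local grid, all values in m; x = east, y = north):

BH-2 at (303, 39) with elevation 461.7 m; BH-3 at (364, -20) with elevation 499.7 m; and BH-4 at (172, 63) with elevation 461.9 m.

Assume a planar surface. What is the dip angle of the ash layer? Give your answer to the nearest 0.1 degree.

39.0°

Two edge vectors: BH-2→BH-3 = (61, -59, 38), BH-2→BH-4 = (-131, 24, 0.2).
Normal n = (BH-2→BH-3) × (BH-2→BH-4) = (-923.8, -4990.2, -6265).
So ∂z/∂x = −n_x/n_z = −0.14745 and ∂z/∂y = −n_y/n_z = −0.79652.
Gradient magnitude |∇z| = √(a² + b²) = √(0.02174 + 0.63444) = 0.81005.
True dip = arctan(0.81005) = 39.0°, dipping toward N (azimuth ≈ 010°).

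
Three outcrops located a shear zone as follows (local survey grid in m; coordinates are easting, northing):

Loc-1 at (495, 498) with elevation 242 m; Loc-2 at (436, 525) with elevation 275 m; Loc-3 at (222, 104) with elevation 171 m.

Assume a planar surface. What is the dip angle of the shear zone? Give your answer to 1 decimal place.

Let the plane be z = a·easting + b·northing + c.
Loc-2−Loc-1: −59a + 27b = 33;  Loc-3−Loc-1: −273a − 394b = −71.
Solving gives a = −0.36205, b = 0.43107.
Gradient magnitude |∇z| = √(a² + b²) = √(0.13108 + 0.18582) = 0.56294.
True dip = arctan(0.56294) = 29.4°, dipping toward SE (azimuth ≈ 140°).

29.4°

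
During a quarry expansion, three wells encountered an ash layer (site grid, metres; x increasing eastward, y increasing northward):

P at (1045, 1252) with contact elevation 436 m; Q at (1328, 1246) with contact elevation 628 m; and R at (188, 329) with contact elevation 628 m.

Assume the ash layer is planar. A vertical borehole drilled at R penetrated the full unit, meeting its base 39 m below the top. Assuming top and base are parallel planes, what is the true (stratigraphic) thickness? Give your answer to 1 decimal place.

Two edge vectors: P→Q = (283, -6, 192), P→R = (-857, -923, 192).
Normal n = (P→Q) × (P→R) = (176064, -218880, -266351).
So ∂z/∂x = −n_x/n_z = 0.66102 and ∂z/∂y = −n_y/n_z = −0.82177.
|∇z| = √(a²+b²) = 1.05464, so dip δ = arctan(1.05464) = 46.52°.
True thickness = vertical thickness × cos δ = 39 × cos 46.52° = 26.8 m.

26.8 m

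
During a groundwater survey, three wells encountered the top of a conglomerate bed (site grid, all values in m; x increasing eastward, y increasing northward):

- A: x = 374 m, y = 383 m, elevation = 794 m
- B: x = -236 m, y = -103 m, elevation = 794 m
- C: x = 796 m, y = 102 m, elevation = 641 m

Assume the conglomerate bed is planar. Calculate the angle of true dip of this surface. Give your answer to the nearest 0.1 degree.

Let the plane be z = a·x + b·y + c.
B−A: −610a − 486b = 0;  C−A: 422a − 281b = −153.
Solving gives a = −0.19750, b = 0.24789.
Gradient magnitude |∇z| = √(a² + b²) = √(0.03901 + 0.06145) = 0.31694.
True dip = arctan(0.31694) = 17.6°, dipping toward SE (azimuth ≈ 141°).

17.6°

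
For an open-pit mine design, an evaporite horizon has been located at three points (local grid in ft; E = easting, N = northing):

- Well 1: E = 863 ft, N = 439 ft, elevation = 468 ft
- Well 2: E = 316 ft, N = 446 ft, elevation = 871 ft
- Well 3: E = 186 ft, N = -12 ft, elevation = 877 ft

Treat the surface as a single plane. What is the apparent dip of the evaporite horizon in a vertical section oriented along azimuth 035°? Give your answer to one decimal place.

14.6°

Two edge vectors: Well 1→Well 2 = (-547, 7, 403), Well 1→Well 3 = (-677, -451, 409).
Normal n = (Well 1→Well 2) × (Well 1→Well 3) = (184616, -49108, 251436).
So ∂z/∂E = −n_x/n_z = −0.73425 and ∂z/∂N = −n_y/n_z = 0.19531.
Unit vector along 035° is (sin 35°, cos 35°) = (0.5736, 0.8192).
Slope in that direction = a·(0.5736) + b·(0.8192) = −0.26116.
Apparent dip = arctan|0.26116| = 14.6° (true dip is 37.2°, so apparent ≤ true as expected).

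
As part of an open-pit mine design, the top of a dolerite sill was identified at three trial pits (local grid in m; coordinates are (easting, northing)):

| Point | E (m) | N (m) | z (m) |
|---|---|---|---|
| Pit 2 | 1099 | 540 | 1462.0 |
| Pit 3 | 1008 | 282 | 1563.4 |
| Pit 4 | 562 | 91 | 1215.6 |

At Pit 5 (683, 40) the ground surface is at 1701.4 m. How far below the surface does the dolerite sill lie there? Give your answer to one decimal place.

310.5 m

Two edge vectors: Pit 2→Pit 3 = (-91, -258, 101.4), Pit 2→Pit 4 = (-537, -449, -246.4).
Normal n = (Pit 2→Pit 3) × (Pit 2→Pit 4) = (109099.8, -76874.2, -97687).
So ∂z/∂E = −n_x/n_z = 1.116830 and ∂z/∂N = −n_y/n_z = −0.786944.
Intercept c from Pit 2: 1462 − 1227.40 + 424.95 = 659.55.
At (683, 40): z_contact = 762.80 − 31.48 + 659.55 = 1390.87 m.
Depth below ground = 1701.4 − 1390.87 = 310.5 m.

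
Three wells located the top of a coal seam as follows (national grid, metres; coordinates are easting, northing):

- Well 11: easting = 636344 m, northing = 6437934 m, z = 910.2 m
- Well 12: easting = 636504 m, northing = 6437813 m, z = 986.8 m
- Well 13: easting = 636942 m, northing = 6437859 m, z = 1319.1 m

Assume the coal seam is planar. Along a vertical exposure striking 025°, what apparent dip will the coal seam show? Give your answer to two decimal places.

Let the plane be z = a·easting + b·northing + c.
Well 12−Well 11: 160a − 121b = 76.6;  Well 13−Well 11: 598a − 75b = 408.9.
Solving gives a = 0.72454, b = 0.32501.
Unit vector along 025° is (sin 25°, cos 25°) = (0.4226, 0.9063).
Slope in that direction = a·(0.4226) + b·(0.9063) = 0.60077.
Apparent dip = arctan|0.60077| = 31.00° (true dip is 38.5°, so apparent ≤ true as expected).

31.00°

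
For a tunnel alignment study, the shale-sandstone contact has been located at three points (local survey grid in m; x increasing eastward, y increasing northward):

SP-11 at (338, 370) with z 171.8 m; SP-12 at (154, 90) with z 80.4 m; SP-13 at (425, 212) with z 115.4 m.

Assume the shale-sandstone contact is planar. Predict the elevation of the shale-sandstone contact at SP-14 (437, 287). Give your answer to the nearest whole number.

141 m

Two edge vectors: SP-11→SP-12 = (-184, -280, -91.4), SP-11→SP-13 = (87, -158, -56.4).
Normal n = (SP-11→SP-12) × (SP-11→SP-13) = (1350.8, -18329.4, 53432).
So ∂z/∂x = −n_x/n_z = −0.02528 and ∂z/∂y = −n_y/n_z = 0.34304.
Intercept c from SP-11: 171.8 + 8.54 − 126.93 = 53.42.
At (437, 287): z = −11.0 + 98.5 + 53.42 = 140.8 m.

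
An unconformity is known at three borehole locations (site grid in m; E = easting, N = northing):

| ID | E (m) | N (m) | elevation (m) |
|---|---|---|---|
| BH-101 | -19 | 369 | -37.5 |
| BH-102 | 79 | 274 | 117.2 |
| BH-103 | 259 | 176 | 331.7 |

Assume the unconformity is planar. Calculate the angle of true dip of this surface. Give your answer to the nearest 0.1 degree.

48.9°

Let the plane be z = a·E + b·N + c.
BH-102−BH-101: 98a − 95b = 154.7;  BH-103−BH-101: 278a − 193b = 369.2.
Solving gives a = 0.69596, b = −0.91049.
Gradient magnitude |∇z| = √(a² + b²) = √(0.48436 + 0.82898) = 1.14601.
True dip = arctan(1.14601) = 48.9°, dipping toward NW (azimuth ≈ 323°).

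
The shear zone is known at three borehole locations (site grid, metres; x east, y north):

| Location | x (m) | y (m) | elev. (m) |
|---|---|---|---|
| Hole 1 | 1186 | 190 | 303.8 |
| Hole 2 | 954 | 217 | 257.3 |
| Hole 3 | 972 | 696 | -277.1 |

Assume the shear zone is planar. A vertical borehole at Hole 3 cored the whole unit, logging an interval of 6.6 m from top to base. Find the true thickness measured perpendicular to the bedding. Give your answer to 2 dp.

Two edge vectors: Hole 1→Hole 2 = (-232, 27, -46.5), Hole 1→Hole 3 = (-214, 506, -580.9).
Normal n = (Hole 1→Hole 2) × (Hole 1→Hole 3) = (7844.7, -124817.8, -111614).
So ∂z/∂x = −n_x/n_z = 0.07028 and ∂z/∂y = −n_y/n_z = −1.11830.
|∇z| = √(a²+b²) = 1.12051, so dip δ = arctan(1.12051) = 48.25°.
True thickness = vertical thickness × cos δ = 6.6 × cos 48.25° = 4.39 m.

4.39 m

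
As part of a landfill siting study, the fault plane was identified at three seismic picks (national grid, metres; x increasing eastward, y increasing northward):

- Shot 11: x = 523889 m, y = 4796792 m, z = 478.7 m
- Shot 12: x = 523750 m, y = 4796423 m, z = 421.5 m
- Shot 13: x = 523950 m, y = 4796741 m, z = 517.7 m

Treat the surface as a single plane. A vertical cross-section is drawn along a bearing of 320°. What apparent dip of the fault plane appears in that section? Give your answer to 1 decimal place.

Let the plane be z = a·x + b·y + c.
Shot 12−Shot 11: −139a − 369b = −57.2;  Shot 13−Shot 11: 61a − 51b = 39.
Solving gives a = 0.58478, b = −0.06527.
Unit vector along 320° is (sin 320°, cos 320°) = (-0.6428, 0.7660).
Slope in that direction = a·(-0.6428) + b·(0.7660) = −0.42588.
Apparent dip = arctan|0.42588| = 23.1° (true dip is 30.5°, so apparent ≤ true as expected).

23.1°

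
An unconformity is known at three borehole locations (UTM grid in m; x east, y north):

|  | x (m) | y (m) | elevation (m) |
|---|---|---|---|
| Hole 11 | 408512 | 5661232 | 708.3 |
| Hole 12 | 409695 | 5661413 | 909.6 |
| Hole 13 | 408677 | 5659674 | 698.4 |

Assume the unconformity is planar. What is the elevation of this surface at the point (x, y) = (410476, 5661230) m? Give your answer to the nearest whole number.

Let the plane be z = a·x + b·y + c.
Hole 12−Hole 11: 1183a + 181b = 201.3;  Hole 13−Hole 11: 165a − 1558b = −9.9.
Solving gives a = 0.16649065, b = 0.02398649.
Then c = 708.3 − a·408512 − b·5661232 = −203098.24.
At (410476, 5661230): z = 68340.4 + 135793.1 − 203098.24 = 1035.2 m.

1035 m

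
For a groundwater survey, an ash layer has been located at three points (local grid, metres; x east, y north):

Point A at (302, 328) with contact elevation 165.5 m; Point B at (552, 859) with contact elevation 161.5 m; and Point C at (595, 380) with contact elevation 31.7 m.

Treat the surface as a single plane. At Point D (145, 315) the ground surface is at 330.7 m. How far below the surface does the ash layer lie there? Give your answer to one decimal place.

90.1 m

Two edge vectors: Point A→Point B = (250, 531, -4), Point A→Point C = (293, 52, -133.8).
Normal n = (Point A→Point B) × (Point A→Point C) = (-70839.8, 32278, -142583).
So ∂z/∂x = −n_x/n_z = −0.49683 and ∂z/∂y = −n_y/n_z = 0.22638.
Intercept c from Point A: 165.5 + 150.04 − 74.25 = 241.29.
At (145, 315): z_contact = −72.04 + 71.31 + 241.29 = 240.56 m.
Depth below ground = 330.7 − 240.56 = 90.1 m.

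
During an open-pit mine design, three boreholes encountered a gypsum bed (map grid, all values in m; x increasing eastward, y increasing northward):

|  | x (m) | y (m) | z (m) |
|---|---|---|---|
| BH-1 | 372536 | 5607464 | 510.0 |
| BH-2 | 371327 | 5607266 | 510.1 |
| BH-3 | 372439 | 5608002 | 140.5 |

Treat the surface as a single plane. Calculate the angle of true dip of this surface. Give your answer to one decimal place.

Let the plane be z = a·x + b·y + c.
BH-2−BH-1: −1209a − 198b = 0.1;  BH-3−BH-1: −97a + 538b = −369.5.
Solving gives a = 0.10917, b = −0.66712.
Gradient magnitude |∇z| = √(a² + b²) = √(0.01192 + 0.44505) = 0.67599.
True dip = arctan(0.67599) = 34.1°, dipping toward N (azimuth ≈ 351°).

34.1°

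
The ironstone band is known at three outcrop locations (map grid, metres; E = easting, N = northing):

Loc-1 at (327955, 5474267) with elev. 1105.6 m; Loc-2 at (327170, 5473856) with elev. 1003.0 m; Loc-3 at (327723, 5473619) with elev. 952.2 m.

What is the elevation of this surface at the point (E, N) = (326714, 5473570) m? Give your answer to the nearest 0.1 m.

932.4 m

Two edge vectors: Loc-1→Loc-2 = (-785, -411, -102.6), Loc-1→Loc-3 = (-232, -648, -153.4).
Normal n = (Loc-1→Loc-2) × (Loc-1→Loc-3) = (-3437.4, -96615.8, 413328).
So ∂z/∂E = −n_x/n_z = 0.008316398 and ∂z/∂N = −n_y/n_z = 0.233750919.
Intercept c from Loc-1: 1105.6 − 2727.40 − 1279614.94 = −1281236.75.
At (326714, 5473570): z = 2717.1 + 1279452.0 − 1281236.75 = 932.4 m.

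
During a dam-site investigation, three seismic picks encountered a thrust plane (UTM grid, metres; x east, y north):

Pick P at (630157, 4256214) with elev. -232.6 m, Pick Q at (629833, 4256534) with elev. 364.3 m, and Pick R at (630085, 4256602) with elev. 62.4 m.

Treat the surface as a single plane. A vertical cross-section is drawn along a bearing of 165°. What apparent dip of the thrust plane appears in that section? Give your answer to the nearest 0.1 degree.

Two edge vectors: Pick P→Pick Q = (-324, 320, 596.9), Pick P→Pick R = (-72, 388, 295).
Normal n = (Pick P→Pick Q) × (Pick P→Pick R) = (-137197.2, 52603.2, -102672).
So ∂z/∂x = −n_x/n_z = −1.33627 and ∂z/∂y = −n_y/n_z = 0.51234.
Unit vector along 165° is (sin 165°, cos 165°) = (0.2588, -0.9659).
Slope in that direction = a·(0.2588) + b·(-0.9659) = −0.84074.
Apparent dip = arctan|0.84074| = 40.1° (true dip is 55.1°, so apparent ≤ true as expected).

40.1°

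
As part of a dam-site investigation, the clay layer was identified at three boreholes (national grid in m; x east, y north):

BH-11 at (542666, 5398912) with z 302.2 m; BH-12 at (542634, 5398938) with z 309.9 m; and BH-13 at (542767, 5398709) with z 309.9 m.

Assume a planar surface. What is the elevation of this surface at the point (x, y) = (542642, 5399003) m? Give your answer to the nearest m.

Let the plane be z = a·x + b·y + c.
BH-12−BH-11: −32a + 26b = 7.7;  BH-13−BH-11: 101a − 203b = 7.7.
Solving gives a = −0.45563307, b = −0.26462532.
Then c = 302.2 − a·542666 − b·5398912 = 1676247.61.
At (542642, 5399003): z = −247245.6 − 1428712.9 + 1676247.61 = 289.1 m.

289 m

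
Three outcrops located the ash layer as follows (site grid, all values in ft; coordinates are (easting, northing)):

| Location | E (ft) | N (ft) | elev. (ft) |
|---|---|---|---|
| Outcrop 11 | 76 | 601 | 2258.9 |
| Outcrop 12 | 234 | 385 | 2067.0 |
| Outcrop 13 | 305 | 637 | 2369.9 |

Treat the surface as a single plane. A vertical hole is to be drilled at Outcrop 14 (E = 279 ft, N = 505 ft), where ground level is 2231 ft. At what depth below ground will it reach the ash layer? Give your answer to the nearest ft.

Let the plane be z = a·E + b·N + c.
Outcrop 12−Outcrop 11: 158a − 216b = −191.9;  Outcrop 13−Outcrop 11: 229a + 36b = 111.
Solving gives a = 0.30946, b = 1.11479.
Then c = 2258.9 − a·76 − b·601 = 1565.39.
At (279, 505): z_contact = 86.3 + 563.0 + 1565.39 = 2214.7 ft.
Depth below ground = 2231 − 2214.7 = 16 ft.

16 ft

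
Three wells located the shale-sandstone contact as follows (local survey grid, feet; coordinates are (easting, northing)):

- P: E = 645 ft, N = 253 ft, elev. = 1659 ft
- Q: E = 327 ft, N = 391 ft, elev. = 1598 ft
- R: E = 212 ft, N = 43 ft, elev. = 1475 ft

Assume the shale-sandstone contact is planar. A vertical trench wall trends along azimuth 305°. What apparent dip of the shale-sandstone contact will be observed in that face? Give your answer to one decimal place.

5.8°

Let the plane be z = a·E + b·N + c.
Q−P: −318a + 138b = −61;  R−P: −433a − 210b = −184.
Solving gives a = 0.30191, b = 0.25368.
Unit vector along 305° is (sin 305°, cos 305°) = (-0.8192, 0.5736).
Slope in that direction = a·(-0.8192) + b·(0.5736) = −0.10181.
Apparent dip = arctan|0.10181| = 5.8° (true dip is 21.5°, so apparent ≤ true as expected).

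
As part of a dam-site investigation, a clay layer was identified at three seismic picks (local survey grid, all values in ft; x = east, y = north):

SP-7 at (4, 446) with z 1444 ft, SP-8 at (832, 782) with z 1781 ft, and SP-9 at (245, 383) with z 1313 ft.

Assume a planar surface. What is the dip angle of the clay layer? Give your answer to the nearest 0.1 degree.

Two edge vectors: SP-7→SP-8 = (828, 336, 337), SP-7→SP-9 = (241, -63, -131).
Normal n = (SP-7→SP-8) × (SP-7→SP-9) = (-22785, 189685, -133140).
So ∂z/∂x = −n_x/n_z = −0.17114 and ∂z/∂y = −n_y/n_z = 1.42470.
Gradient magnitude |∇z| = √(a² + b²) = √(0.02929 + 2.02978) = 1.43494.
True dip = arctan(1.43494) = 55.1°, dipping toward S (azimuth ≈ 173°).

55.1°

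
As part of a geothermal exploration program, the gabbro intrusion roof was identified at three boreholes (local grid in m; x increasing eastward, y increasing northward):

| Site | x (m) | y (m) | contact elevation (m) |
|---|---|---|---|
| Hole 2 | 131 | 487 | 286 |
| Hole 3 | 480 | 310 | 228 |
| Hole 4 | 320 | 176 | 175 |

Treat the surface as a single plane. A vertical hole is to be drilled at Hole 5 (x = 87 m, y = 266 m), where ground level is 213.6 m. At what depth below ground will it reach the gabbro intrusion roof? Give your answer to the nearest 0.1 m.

Two edge vectors: Hole 2→Hole 3 = (349, -177, -58), Hole 2→Hole 4 = (189, -311, -111).
Normal n = (Hole 2→Hole 3) × (Hole 2→Hole 4) = (1609, 27777, -75086).
So ∂z/∂x = −n_x/n_z = 0.02143 and ∂z/∂y = −n_y/n_z = 0.36994.
Intercept c from Hole 2: 286 − 2.81 − 180.16 = 103.03.
At (87, 266): z_contact = 1.86 + 98.40 + 103.03 = 203.30 m.
Depth below ground = 213.6 − 203.30 = 10.3 m.

10.3 m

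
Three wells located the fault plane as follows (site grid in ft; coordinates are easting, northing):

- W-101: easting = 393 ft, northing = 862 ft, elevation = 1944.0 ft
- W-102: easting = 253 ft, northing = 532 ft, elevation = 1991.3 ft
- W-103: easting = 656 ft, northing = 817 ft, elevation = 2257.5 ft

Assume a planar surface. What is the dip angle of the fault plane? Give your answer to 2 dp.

Let the plane be z = a·easting + b·northing + c.
W-102−W-101: −140a − 330b = 47.3;  W-103−W-101: 263a − 45b = 313.5.
Solving gives a = 1.08848, b = −0.60511.
Gradient magnitude |∇z| = √(a² + b²) = √(1.18479 + 0.36616) = 1.24537.
True dip = arctan(1.24537) = 51.24°, dipping toward WNW (azimuth ≈ 299°).

51.24°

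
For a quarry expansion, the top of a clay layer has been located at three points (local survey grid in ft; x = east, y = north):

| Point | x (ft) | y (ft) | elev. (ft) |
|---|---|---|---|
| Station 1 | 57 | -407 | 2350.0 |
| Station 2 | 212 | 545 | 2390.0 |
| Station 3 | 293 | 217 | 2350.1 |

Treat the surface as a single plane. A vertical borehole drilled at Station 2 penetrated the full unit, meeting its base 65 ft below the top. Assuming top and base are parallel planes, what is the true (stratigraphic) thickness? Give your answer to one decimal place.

Let the plane be z = a·x + b·y + c.
Station 2−Station 1: 155a + 952b = 40;  Station 3−Station 1: 236a + 624b = 0.1.
Solving gives a = −0.19433, b = 0.07366.
|∇z| = √(a²+b²) = 0.20782, so dip δ = arctan(0.20782) = 11.74°.
True thickness = vertical thickness × cos δ = 65 × cos 11.74° = 63.6 ft.

63.6 ft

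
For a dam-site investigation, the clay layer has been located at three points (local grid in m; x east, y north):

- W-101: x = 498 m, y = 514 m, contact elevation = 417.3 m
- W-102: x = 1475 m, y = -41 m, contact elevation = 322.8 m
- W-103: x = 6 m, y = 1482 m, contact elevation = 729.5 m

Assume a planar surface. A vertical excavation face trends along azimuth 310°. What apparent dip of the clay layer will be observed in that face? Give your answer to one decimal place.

Two edge vectors: W-101→W-102 = (977, -555, -94.5), W-101→W-103 = (-492, 968, 312.2).
Normal n = (W-101→W-102) × (W-101→W-103) = (-81795, -258525.4, 672676).
So ∂z/∂x = −n_x/n_z = 0.12160 and ∂z/∂y = −n_y/n_z = 0.38432.
Unit vector along 310° is (sin 310°, cos 310°) = (-0.7660, 0.6428).
Slope in that direction = a·(-0.7660) + b·(0.6428) = 0.15389.
Apparent dip = arctan|0.15389| = 8.7° (true dip is 22.0°, so apparent ≤ true as expected).

8.7°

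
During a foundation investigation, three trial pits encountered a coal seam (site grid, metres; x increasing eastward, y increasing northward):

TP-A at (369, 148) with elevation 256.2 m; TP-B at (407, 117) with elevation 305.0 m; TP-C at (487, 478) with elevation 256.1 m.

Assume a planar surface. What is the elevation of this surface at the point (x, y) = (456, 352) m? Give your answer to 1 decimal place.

270.1 m

Let the plane be z = a·x + b·y + c.
TP-B−TP-A: 38a − 31b = 48.8;  TP-C−TP-A: 118a + 330b = −0.1.
Solving gives a = 0.99401, b = −0.35574.
Then c = 256.2 − a·369 − b·148 = −57.94.
At (456, 352): z = 453.3 − 125.2 − 57.94 = 270.1 m.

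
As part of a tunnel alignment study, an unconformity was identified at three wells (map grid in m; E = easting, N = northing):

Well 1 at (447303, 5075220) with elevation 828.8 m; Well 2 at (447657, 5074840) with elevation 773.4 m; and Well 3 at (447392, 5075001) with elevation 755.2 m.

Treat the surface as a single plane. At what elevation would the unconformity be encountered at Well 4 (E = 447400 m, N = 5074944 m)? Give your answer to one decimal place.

730.5 m

Let the plane be z = a·E + b·N + c.
Well 2−Well 1: 354a − 380b = −55.4;  Well 3−Well 1: 89a − 219b = −73.6.
Solving gives a = 0.362316387, b = 0.483315792.
Then c = 828.8 − a·447303 − b·5075220 = −2614170.38.
At (447400, 5074944): z = 162100.4 + 2452800.6 − 2614170.38 = 730.5 m.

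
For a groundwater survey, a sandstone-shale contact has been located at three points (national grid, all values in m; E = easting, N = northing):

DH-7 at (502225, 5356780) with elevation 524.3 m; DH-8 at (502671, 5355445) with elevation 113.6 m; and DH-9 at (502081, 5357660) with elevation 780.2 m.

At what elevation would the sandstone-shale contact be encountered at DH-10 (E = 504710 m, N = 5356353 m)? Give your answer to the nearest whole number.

Let the plane be z = a·E + b·N + c.
DH-8−DH-7: 446a − 1335b = −410.7;  DH-9−DH-7: −144a + 880b = 255.9.
Solving gives a = −0.09882891, b = 0.27462345.
Then c = 524.3 − a·502225 − b·5356780 = −1420938.77.
At (504710, 5356353): z = −49879.9 + 1470980.2 − 1420938.77 = 161.4 m.

161 m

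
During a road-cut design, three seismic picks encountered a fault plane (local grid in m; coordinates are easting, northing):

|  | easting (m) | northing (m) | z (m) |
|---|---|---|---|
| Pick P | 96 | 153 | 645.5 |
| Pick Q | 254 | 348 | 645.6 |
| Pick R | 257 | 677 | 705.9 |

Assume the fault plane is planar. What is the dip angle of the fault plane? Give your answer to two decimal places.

16.38°

Two edge vectors: Pick P→Pick Q = (158, 195, 0.1), Pick P→Pick R = (161, 524, 60.4).
Normal n = (Pick P→Pick Q) × (Pick P→Pick R) = (11725.6, -9527.1, 51397).
So ∂z/∂easting = −n_x/n_z = −0.22814 and ∂z/∂northing = −n_y/n_z = 0.18536.
Gradient magnitude |∇z| = √(a² + b²) = √(0.05205 + 0.03436) = 0.29395.
True dip = arctan(0.29395) = 16.38°, dipping toward SE (azimuth ≈ 129°).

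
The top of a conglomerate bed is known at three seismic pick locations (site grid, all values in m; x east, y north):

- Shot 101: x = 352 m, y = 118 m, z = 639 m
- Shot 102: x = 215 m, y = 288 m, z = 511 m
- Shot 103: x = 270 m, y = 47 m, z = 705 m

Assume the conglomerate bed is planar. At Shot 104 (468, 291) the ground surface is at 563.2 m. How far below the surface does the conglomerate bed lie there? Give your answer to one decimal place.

77.5 m

Let the plane be z = a·x + b·y + c.
Shot 102−Shot 101: −137a + 170b = −128;  Shot 103−Shot 101: −82a − 71b = 66.
Solving gives a = −0.09008, b = −0.82554.
Then c = 639 − a·352 − b·118 = 768.12.
At (468, 291): z_contact = −42.16 − 240.23 + 768.12 = 485.73 m.
Depth below ground = 563.2 − 485.73 = 77.5 m.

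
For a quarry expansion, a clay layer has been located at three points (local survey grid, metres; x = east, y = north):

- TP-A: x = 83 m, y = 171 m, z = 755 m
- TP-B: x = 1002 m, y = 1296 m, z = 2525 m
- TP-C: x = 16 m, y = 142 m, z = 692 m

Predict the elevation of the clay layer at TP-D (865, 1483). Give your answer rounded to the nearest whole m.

Two edge vectors: TP-A→TP-B = (919, 1125, 1770), TP-A→TP-C = (-67, -29, -63).
Normal n = (TP-A→TP-B) × (TP-A→TP-C) = (-19545, -60693, 48724).
So ∂z/∂x = −n_x/n_z = 0.40114 and ∂z/∂y = −n_y/n_z = 1.24565.
Intercept c from TP-A: 755 − 33.29 − 213.01 = 508.70.
At (865, 1483): z = 347.0 + 1847.3 + 508.70 = 2703.0 m.

2703 m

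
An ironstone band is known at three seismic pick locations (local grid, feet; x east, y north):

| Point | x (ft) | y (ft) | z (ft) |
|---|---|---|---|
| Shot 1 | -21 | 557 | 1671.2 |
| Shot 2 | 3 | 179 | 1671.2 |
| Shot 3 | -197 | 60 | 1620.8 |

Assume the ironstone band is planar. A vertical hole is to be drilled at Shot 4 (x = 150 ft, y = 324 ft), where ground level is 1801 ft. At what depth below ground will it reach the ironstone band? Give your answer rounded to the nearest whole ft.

Let the plane be z = a·x + b·y + c.
Shot 2−Shot 1: 24a − 378b = 0;  Shot 3−Shot 1: −176a − 497b = −50.4.
Solving gives a = 0.24283, b = 0.01542.
Then c = 1671.2 − a·-21 − b·557 = 1667.71.
At (150, 324): z_contact = 36.4 + 5.0 + 1667.71 = 1709.1 ft.
Depth below ground = 1801 − 1709.1 = 92 ft.

92 ft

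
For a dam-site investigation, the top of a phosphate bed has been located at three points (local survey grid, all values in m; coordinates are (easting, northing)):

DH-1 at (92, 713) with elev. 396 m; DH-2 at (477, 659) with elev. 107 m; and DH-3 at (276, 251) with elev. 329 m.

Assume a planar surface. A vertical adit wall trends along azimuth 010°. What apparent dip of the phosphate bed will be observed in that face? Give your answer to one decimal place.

16.4°

Two edge vectors: DH-1→DH-2 = (385, -54, -289), DH-1→DH-3 = (184, -462, -67).
Normal n = (DH-1→DH-2) × (DH-1→DH-3) = (-129900, -27381, -167934).
So ∂z/∂E = −n_x/n_z = −0.77352 and ∂z/∂N = −n_y/n_z = −0.16305.
Unit vector along 010° is (sin 10°, cos 10°) = (0.1736, 0.9848).
Slope in that direction = a·(0.1736) + b·(0.9848) = −0.29489.
Apparent dip = arctan|0.29489| = 16.4° (true dip is 38.3°, so apparent ≤ true as expected).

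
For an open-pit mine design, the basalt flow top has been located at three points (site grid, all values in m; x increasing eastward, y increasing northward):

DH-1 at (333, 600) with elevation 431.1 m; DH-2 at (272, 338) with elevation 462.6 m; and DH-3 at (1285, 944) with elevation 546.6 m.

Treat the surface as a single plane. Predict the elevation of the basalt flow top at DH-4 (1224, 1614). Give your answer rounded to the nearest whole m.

427 m

Let the plane be z = a·x + b·y + c.
DH-2−DH-1: −61a − 262b = 31.5;  DH-3−DH-1: 952a + 344b = 115.5.
Solving gives a = 0.17990, b = −0.16211.
Then c = 431.1 − a·333 − b·600 = 468.46.
At (1224, 1614): z = 220.2 − 261.7 + 468.46 = 427.0 m.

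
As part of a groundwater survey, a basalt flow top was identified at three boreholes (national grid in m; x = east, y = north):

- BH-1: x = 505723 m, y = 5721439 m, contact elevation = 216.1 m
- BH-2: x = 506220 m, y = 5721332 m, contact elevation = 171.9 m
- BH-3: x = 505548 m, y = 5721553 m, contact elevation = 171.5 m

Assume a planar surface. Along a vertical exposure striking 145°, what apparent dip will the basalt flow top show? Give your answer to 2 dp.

26.44°

Let the plane be z = a·x + b·y + c.
BH-2−BH-1: 497a − 107b = −44.2;  BH-3−BH-1: −175a + 114b = −44.6.
Solving gives a = −0.25864, b = −0.78826.
Unit vector along 145° is (sin 145°, cos 145°) = (0.5736, -0.8192).
Slope in that direction = a·(0.5736) + b·(-0.8192) = 0.49736.
Apparent dip = arctan|0.49736| = 26.44° (true dip is 39.7°, so apparent ≤ true as expected).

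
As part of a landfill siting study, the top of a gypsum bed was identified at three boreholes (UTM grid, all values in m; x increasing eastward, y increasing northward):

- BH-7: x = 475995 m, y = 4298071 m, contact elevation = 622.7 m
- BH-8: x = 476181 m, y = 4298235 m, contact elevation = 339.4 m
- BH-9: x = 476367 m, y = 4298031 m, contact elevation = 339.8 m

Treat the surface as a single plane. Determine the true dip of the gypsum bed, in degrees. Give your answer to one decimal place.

Two edge vectors: BH-7→BH-8 = (186, 164, -283.3), BH-7→BH-9 = (372, -40, -282.9).
Normal n = (BH-7→BH-8) × (BH-7→BH-9) = (-57727.6, -52768.2, -68448).
So ∂z/∂x = −n_x/n_z = −0.84338 and ∂z/∂y = −n_y/n_z = −0.77092.
Gradient magnitude |∇z| = √(a² + b²) = √(0.71129 + 0.59432) = 1.14263.
True dip = arctan(1.14263) = 48.8°, dipping toward NE (azimuth ≈ 048°).

48.8°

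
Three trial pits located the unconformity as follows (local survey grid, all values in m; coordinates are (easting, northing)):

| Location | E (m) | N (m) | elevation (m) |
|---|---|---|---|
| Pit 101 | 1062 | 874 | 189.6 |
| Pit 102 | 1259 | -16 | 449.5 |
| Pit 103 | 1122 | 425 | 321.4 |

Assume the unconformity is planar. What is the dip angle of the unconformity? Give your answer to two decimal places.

16.51°

Let the plane be z = a·E + b·N + c.
Pit 102−Pit 101: 197a − 890b = 259.9;  Pit 103−Pit 101: 60a − 449b = 131.8.
Solving gives a = −0.01731, b = −0.29585.
Gradient magnitude |∇z| = √(a² + b²) = √(0.00030 + 0.08753) = 0.29636.
True dip = arctan(0.29636) = 16.51°, dipping toward N (azimuth ≈ 003°).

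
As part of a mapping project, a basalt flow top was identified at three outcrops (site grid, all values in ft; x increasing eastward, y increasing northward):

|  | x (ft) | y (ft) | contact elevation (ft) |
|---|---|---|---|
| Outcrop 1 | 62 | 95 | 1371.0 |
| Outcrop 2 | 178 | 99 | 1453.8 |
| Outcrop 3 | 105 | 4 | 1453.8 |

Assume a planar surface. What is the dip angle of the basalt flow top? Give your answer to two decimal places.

42.76°

Two edge vectors: Outcrop 1→Outcrop 2 = (116, 4, 82.8), Outcrop 1→Outcrop 3 = (43, -91, 82.8).
Normal n = (Outcrop 1→Outcrop 2) × (Outcrop 1→Outcrop 3) = (7866, -6044.4, -10728).
So ∂z/∂x = −n_x/n_z = 0.73322 and ∂z/∂y = −n_y/n_z = −0.56342.
Gradient magnitude |∇z| = √(a² + b²) = √(0.53761 + 0.31745) = 0.92469.
True dip = arctan(0.92469) = 42.76°, dipping toward NW (azimuth ≈ 308°).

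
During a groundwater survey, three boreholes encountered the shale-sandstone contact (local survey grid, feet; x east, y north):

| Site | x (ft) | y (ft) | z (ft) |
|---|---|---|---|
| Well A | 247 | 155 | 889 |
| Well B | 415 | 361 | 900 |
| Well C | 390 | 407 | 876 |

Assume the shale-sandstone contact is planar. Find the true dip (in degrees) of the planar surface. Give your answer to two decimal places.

Two edge vectors: Well A→Well B = (168, 206, 11), Well A→Well C = (143, 252, -13).
Normal n = (Well A→Well B) × (Well A→Well C) = (-5450, 3757, 12878).
So ∂z/∂x = −n_x/n_z = 0.42320 and ∂z/∂y = −n_y/n_z = −0.29174.
Gradient magnitude |∇z| = √(a² + b²) = √(0.17910 + 0.08511) = 0.51401.
True dip = arctan(0.51401) = 27.20°, dipping toward NW (azimuth ≈ 305°).

27.20°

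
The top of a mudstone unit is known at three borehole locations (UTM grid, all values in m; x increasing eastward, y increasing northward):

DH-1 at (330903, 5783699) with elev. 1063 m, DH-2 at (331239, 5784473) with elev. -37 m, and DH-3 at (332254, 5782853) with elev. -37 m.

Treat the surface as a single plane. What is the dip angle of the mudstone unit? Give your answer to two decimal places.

57.69°

Two edge vectors: DH-1→DH-2 = (336, 774, -1100), DH-1→DH-3 = (1351, -846, -1100).
Normal n = (DH-1→DH-2) × (DH-1→DH-3) = (-1782000, -1116500, -1329930).
So ∂z/∂x = −n_x/n_z = −1.33992 and ∂z/∂y = −n_y/n_z = −0.83952.
Gradient magnitude |∇z| = √(a² + b²) = √(1.79539 + 0.70479) = 1.58119.
True dip = arctan(1.58119) = 57.69°, dipping toward ENE (azimuth ≈ 058°).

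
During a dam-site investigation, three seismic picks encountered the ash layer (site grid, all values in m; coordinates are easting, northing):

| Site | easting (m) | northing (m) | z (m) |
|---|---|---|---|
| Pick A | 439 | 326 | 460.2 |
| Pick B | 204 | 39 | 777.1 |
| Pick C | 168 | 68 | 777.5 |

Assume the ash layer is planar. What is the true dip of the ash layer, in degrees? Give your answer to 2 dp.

40.51°

Two edge vectors: Pick A→Pick B = (-235, -287, 316.9), Pick A→Pick C = (-271, -258, 317.3).
Normal n = (Pick A→Pick B) × (Pick A→Pick C) = (-9304.9, -11314.4, -17147).
So ∂z/∂easting = −n_x/n_z = −0.54265 and ∂z/∂northing = −n_y/n_z = −0.65985.
Gradient magnitude |∇z| = √(a² + b²) = √(0.29447 + 0.43540) = 0.85433.
True dip = arctan(0.85433) = 40.51°, dipping toward NE (azimuth ≈ 039°).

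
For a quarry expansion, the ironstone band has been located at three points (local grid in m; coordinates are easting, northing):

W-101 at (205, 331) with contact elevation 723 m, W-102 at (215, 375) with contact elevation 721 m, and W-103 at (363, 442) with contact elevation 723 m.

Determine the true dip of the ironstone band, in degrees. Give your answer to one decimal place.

3.8°

Two edge vectors: W-101→W-102 = (10, 44, -2), W-101→W-103 = (158, 111, 0).
Normal n = (W-101→W-102) × (W-101→W-103) = (222, -316, -5842).
So ∂z/∂easting = −n_x/n_z = 0.03800 and ∂z/∂northing = −n_y/n_z = −0.05409.
Gradient magnitude |∇z| = √(a² + b²) = √(0.00144 + 0.00293) = 0.06611.
True dip = arctan(0.06611) = 3.8°, dipping toward NW (azimuth ≈ 325°).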